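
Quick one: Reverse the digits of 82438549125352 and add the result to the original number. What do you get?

107790743708780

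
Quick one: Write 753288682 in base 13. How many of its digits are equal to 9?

753288682 in base 13 is C00A9663.
The digit 9 appears 1 time.

1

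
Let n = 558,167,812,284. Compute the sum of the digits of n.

57

5+5+8+1+6+7+8+1+2+2+8+4 = 57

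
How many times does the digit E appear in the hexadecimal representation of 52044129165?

1

52044129165 in base 16 is C1E12638D.
The digit E appears 1 time.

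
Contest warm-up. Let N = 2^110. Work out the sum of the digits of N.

121

2^110 = 1298074214633706907132624082305024
Sum of its 34 digits: 121.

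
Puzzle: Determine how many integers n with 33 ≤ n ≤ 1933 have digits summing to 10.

116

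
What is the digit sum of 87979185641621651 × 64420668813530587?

87979185641621651 × 64420668813530587 = 5667677980703033899493301369939137
Sum of its 34 digits: 173.

173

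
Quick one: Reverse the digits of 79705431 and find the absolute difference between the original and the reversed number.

66254634

Reverse of 79705431 is 13450797.
|79705431 − 13450797| = 66254634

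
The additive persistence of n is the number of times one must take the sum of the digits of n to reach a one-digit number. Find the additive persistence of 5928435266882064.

5928435266882064 → 78 → 15 → 6 (3 steps)

3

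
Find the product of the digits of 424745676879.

4×2×4×7×4×5×6×7×6×8×7×9 = 568995840

568995840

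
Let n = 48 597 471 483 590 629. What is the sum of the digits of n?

4+8+5+9+7+4+7+1+4+8+3+5+9+0+6+2+9 = 91

91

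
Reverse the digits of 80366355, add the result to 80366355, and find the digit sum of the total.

Reversal of 80366355 is 55366308; 80366355 + 55366308 = 135732663.
Digit sum of 135732663: 1+3+5+7+3+2+6+6+3 = 36.

36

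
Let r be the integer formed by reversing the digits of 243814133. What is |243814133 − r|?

Reverse of 243814133 is 331418342.
|243814133 − 331418342| = 87604209

87604209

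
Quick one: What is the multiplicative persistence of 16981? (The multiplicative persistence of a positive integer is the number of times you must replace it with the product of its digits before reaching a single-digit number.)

3

16981 → 432 → 24 → 8 (3 steps)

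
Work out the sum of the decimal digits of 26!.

26! = 403291461126605635584000000
Sum of its 27 digits: 81.

81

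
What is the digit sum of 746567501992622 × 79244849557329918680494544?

238

746567501992622 × 79244849557329918680494544 = 59161629379796934679125967698684399254368
Sum of its 41 digits: 238.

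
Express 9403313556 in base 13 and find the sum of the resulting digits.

60

9403313556 in base 13 is B6B1B1B80.
Digit sum: 11+6+11+1+11+1+11+8+0 = 60.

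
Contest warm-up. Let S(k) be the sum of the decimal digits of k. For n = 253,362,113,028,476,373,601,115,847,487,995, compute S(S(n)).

6

First digit sum: 141.
1+4+1 = 6.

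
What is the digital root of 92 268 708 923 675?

2

9+2+2+6+8+7+0+8+9+2+3+6+7+5 = 74
7+4 = 11
1+1 = 2
(Equivalently, 92 268 708 923 675 mod 9 = 2.)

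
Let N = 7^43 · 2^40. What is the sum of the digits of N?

229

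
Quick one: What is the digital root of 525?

5+2+5 = 12
1+2 = 3

3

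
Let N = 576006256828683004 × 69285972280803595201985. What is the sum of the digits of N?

182

576006256828683004 × 69285972280803595201985 = 39909153544201567188351998424140916562940
Sum of its 41 digits: 182.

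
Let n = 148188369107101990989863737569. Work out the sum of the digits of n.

1+4+8+1+8+8+3+6+9+1+0+7+1+0+1+9+9+0+9+8+9+8+6+3+7+3+7+5+6+9 = 156

156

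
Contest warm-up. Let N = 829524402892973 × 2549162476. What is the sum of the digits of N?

101

829524402892973 × 2549162476 = 2114592480781072615681148
Sum of its 25 digits: 101.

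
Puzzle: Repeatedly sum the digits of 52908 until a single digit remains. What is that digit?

6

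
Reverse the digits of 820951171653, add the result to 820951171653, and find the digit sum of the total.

42

Reversal of 820951171653 is 356171159028; 820951171653 + 356171159028 = 1177122330681.
Digit sum of 1177122330681: 1+1+7+7+1+2+2+3+3+0+6+8+1 = 42.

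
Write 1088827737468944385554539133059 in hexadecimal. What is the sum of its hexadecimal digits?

184

1088827737468944385554539133059 in base 16 is DBE3131E150B76F3D8DC0B883.
Digit sum: 13+11+14+3+1+3+1+14+1+5+0+11+7+6+15+3+13+8+13+12+0+11+8+8+3 = 184.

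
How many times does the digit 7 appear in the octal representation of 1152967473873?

1

1152967473873 in base 8 is 20616215675321.
The digit 7 appears 1 time.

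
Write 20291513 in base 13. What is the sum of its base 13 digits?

29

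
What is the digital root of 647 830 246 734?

6+4+7+8+3+0+2+4+6+7+3+4 = 54
5+4 = 9

9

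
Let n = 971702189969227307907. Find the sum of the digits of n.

9+7+1+7+0+2+1+8+9+9+6+9+2+2+7+3+0+7+9+0+7 = 105

105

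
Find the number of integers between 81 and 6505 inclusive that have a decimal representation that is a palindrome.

The integers in [81, 6505] that have a decimal representation that is a palindrome: 88, 99, 101, 111, 121, 131, …, 6336, 6446.
147 qualify.

147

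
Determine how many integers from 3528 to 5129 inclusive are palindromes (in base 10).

17

The integers in [3528, 5129] that are palindromes (in base 10): 3553, 3663, 3773, 3883, 3993, 4004, …, 5005, 5115.
17 qualify.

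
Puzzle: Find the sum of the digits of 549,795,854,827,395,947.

110

5+4+9+7+9+5+8+5+4+8+2+7+3+9+5+9+4+7 = 110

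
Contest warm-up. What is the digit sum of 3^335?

3^335 = 6848892208188538287483832805385295026551067207348700786053090333322124682953755796517397310844406703021418164138549568090016503923723098786081915834717151161707
Sum of its 160 digits: 693.

693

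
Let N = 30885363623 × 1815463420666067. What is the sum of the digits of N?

30885363623 × 1815463420666067 = 56071247891526892152280741
Sum of its 26 digits: 112.

112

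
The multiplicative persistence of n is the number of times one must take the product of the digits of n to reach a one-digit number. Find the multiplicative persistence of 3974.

3974 → 756 → 210 → 0 (3 steps)

3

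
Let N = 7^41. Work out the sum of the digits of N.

148

7^41 = 44567640326363195900190045974568007
Sum of its 35 digits: 148.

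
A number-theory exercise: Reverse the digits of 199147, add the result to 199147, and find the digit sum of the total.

Reversal of 199147 is 741991; 199147 + 741991 = 941138.
Digit sum of 941138: 9+4+1+1+3+8 = 26.

26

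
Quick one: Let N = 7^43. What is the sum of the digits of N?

7^43 = 2183814375991796599109312252753832343
Sum of its 37 digits: 169.

169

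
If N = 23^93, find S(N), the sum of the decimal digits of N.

23^93 = 4372086539555000980287127355506913371582046817861840506438445979231555384501134266855234221725830165364561372235140990139433783
Sum of its 127 digits: 530.

530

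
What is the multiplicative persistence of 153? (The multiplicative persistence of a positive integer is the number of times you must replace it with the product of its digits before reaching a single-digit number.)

2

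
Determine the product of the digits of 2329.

108

2×3×2×9 = 108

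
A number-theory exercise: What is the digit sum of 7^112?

394

7^112 = 44769318314604316098321141946300034230442844475654848781645818897465472518013620463849601347201
Sum of its 95 digits: 394.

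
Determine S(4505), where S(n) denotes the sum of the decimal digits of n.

4+5+0+5 = 14

14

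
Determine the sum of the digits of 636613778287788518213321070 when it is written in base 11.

170

636613778287788518213321070 in base 11 is 596A5A8A890A61942748645969.
Digit sum: 5+9+6+10+5+10+8+10+8+9+0+10+6+1+9+4+2+7+4+8+6+4+5+9+6+9 = 170.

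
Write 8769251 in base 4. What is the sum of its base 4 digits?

8769251 in base 4 is 201130323203.
Digit sum: 2+0+1+1+3+0+3+2+3+2+0+3 = 20.

20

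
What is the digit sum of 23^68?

448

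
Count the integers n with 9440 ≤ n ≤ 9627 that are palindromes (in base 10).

2

The integers in [9440, 9627] that are palindromes (in base 10): 9449, 9559.
2 qualify.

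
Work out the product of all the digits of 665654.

21600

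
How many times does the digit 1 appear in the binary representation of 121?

5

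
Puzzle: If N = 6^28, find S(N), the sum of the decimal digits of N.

6^28 = 6140942214464815497216
Sum of its 22 digits: 90.

90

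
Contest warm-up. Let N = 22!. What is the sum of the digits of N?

22! = 1124000727777607680000
Sum of its 22 digits: 72.

72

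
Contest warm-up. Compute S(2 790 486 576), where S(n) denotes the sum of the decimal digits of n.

2+7+9+0+4+8+6+5+7+6 = 54

54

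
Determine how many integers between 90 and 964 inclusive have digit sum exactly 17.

60

The integers in [90, 964] that have digit sum exactly 17: 98, 179, 188, 197, 269, 278, …, 953, 962.
60 qualify.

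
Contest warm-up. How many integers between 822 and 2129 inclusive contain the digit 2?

The integers in [822, 2129] that contain the digit 2: 822, 823, 824, 825, 826, 827, …, 2128, 2129.
435 qualify.

435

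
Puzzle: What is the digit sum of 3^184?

3^184 = 6170365191715177779482467945369860501784408913594010934644126825341528124785676079587681
Sum of its 88 digits: 414.

414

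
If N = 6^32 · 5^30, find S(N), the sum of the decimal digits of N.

6^32 · 5^30 = 7412080755407364000000000000000000000000000000
Sum of its 46 digits: 63.

63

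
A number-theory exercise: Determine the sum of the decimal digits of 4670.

17

4+6+7+0 = 17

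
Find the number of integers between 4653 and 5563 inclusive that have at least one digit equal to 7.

253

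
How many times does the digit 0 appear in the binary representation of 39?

2

39 in base 2 is 100111.
The digit 0 appears 2 times.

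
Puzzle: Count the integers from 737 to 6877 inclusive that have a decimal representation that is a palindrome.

The integers in [737, 6877] that have a decimal representation that is a palindrome: 737, 747, 757, 767, 777, 787, …, 6666, 6776.
85 qualify.

85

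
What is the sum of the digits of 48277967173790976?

99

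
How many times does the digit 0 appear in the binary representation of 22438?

6

22438 in base 2 is 101011110100110.
The digit 0 appears 6 times.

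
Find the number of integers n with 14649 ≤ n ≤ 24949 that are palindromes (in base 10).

The integers in [14649, 24949] that are palindromes (in base 10): 14741, 14841, 14941, 15051, 15151, 15251, …, 24842, 24942.
103 qualify.

103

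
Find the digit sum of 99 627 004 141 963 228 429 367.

104

9+9+6+2+7+0+0+4+1+4+1+9+6+3+2+2+8+4+2+9+3+6+7 = 104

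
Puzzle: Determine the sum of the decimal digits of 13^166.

760

13^166 = 82147903248351641011987597230043246455437109155900802397700344125752358116345076986248998361063663632079910599881865077638145208191399636853029020046100581923353383132540200145478020409
Sum of its 185 digits: 760.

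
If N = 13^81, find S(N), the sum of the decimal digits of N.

13^81 = 1695944113566709517484636187661516861140855543234405659039410058251625487462691115859137613
Sum of its 91 digits: 397.

397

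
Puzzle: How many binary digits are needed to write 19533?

19533 in base 2 is 100110001001101, which has 15 digits.

15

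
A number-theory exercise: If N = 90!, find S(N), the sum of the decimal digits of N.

90! = 1485715964481761497309522733620825737885569961284688766942216863704985393094065876545992131370884059645617234469978112000000000000000000000
Sum of its 139 digits: 585.

585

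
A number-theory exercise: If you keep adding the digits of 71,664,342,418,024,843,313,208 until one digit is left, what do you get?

3

7+1+6+6+4+3+4+2+4+1+8+0+2+4+8+4+3+3+1+3+2+0+8 = 84
8+4 = 12
1+2 = 3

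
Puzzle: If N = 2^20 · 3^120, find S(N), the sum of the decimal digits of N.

270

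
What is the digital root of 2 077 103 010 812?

2+0+7+7+1+0+3+0+1+0+8+1+2 = 32
3+2 = 5

5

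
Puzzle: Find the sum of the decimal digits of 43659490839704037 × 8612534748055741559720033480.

43659490839704037 × 8612534748055741559720033480 = 376018881939372364814365293245313902931158760
Sum of its 45 digits: 198.

198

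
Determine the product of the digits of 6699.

2916

6×6×9×9 = 2916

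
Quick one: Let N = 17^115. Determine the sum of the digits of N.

665

17^115 = 3174139126452491477809767749955937368915979086576633124110442678012160088092810378546949014518067356518184875148680494119834181490813332959793
Sum of its 142 digits: 665.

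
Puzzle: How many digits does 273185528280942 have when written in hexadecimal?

273185528280942 in base 16 is F875F65EF76E, which has 12 digits.

12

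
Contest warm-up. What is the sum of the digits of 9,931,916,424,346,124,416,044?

87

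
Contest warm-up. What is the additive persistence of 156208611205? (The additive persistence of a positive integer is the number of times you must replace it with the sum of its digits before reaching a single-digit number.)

3

156208611205 → 37 → 10 → 1 (3 steps)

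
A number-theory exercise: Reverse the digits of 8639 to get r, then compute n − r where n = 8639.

-729

Reverse of 8639 is 9368.
8639 − 9368 = -729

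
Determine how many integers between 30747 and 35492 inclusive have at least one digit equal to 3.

4746

The integers in [30747, 35492] that have at least one digit equal to 3: 30747, 30748, 30749, 30750, 30751, 30752, …, 35491, 35492.
4746 qualify.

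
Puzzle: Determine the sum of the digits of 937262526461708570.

80

9+3+7+2+6+2+5+2+6+4+6+1+7+0+8+5+7+0 = 80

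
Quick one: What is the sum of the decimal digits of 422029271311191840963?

75

4+2+2+0+2+9+2+7+1+3+1+1+1+9+1+8+4+0+9+6+3 = 75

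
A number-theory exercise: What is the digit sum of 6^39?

162

6^39 = 2227915756473955677973140996096
Sum of its 31 digits: 162.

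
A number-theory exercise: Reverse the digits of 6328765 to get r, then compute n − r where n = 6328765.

650529

Reverse of 6328765 is 5678236.
6328765 − 5678236 = 650529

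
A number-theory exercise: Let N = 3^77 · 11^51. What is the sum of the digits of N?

3^77 · 11^51 = 706909074181830012164001691357303767117273301495756945365924198933392587882698128952408393
Sum of its 90 digits: 405.

405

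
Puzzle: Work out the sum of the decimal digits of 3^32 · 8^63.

3^32 · 8^63 = 1453949530393555757634062955833415535432739335062826919561590245993480192
Sum of its 73 digits: 333.

333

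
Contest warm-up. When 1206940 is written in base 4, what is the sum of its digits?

16

1206940 in base 4 is 10212222130.
Digit sum: 1+0+2+1+2+2+2+2+1+3+0 = 16.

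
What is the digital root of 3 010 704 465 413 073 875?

5

3+0+1+0+7+0+4+4+6+5+4+1+3+0+7+3+8+7+5 = 68
6+8 = 14
1+4 = 5
(Equivalently, 3 010 704 465 413 073 875 mod 9 = 5.)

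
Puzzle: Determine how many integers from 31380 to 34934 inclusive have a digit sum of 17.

252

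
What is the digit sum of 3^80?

3^80 = 147808829414345923316083210206383297601
Sum of its 39 digits: 153.

153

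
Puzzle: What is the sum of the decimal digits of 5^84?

280

5^84 = 51698788284564229679463043254372678347863256931304931640625
Sum of its 59 digits: 280.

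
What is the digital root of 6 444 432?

6+4+4+4+4+3+2 = 27
2+7 = 9

9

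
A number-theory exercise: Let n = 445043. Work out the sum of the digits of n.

4+4+5+0+4+3 = 20

20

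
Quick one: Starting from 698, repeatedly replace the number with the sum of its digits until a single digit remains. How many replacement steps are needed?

698 → 23 → 5 (2 steps)

2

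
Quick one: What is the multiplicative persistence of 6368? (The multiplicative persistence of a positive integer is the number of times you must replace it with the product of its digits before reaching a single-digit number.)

6368 → 864 → 192 → 18 → 8 (4 steps)

4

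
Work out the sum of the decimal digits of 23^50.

286

23^50 = 122008981252869411022491112993141891091036959856659100591281395343249
Sum of its 69 digits: 286.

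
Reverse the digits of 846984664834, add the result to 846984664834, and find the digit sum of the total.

50

Reversal of 846984664834 is 438466489648; 846984664834 + 438466489648 = 1285451154482.
Digit sum of 1285451154482: 1+2+8+5+4+5+1+1+5+4+4+8+2 = 50.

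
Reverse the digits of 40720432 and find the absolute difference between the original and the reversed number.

17317728

Reverse of 40720432 is 23402704.
|40720432 − 23402704| = 17317728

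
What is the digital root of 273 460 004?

8

2+7+3+4+6+0+0+0+4 = 26
2+6 = 8
(Equivalently, 273 460 004 mod 9 = 8.)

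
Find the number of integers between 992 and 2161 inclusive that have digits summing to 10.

The integers in [992, 2161] that have digits summing to 10: 1009, 1018, 1027, 1036, 1045, 1054, …, 2152, 2161.
71 qualify.

71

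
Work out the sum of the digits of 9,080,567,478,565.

70

9+0+8+0+5+6+7+4+7+8+5+6+5 = 70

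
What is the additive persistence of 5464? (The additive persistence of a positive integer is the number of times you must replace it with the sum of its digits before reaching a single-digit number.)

5464 → 19 → 10 → 1 (3 steps)

3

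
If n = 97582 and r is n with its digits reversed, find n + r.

Reverse of 97582 is 28579.
97582 + 28579 = 126161

126161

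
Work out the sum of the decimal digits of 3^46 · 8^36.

261

3^46 · 8^36 = 2876187859753765854286249173441601208865865514115661824
Sum of its 55 digits: 261.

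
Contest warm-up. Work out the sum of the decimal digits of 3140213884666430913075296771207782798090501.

3+1+4+0+2+1+3+8+8+4+6+6+6+4+3+0+9+1+3+0+7+5+2+9+6+7+7+1+2+0+7+7+8+2+7+9+8+0+9+0+5+0+1 = 181

181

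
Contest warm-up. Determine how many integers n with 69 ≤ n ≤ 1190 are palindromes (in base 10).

95

The integers in [69, 1190] that are palindromes (in base 10): 77, 88, 99, 101, 111, 121, …, 1001, 1111.
95 qualify.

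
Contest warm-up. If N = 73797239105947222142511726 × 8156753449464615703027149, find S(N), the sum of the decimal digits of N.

243

73797239105947222142511726 × 8156753449464615703027149 = 601945884638400036751573971914570586895180428849174
Sum of its 51 digits: 243.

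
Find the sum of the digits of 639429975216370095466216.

6+3+9+4+2+9+9+7+5+2+1+6+3+7+0+0+9+5+4+6+6+2+1+6 = 112

112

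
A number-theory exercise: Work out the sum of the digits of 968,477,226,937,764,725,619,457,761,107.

155

9+6+8+4+7+7+2+2+6+9+3+7+7+6+4+7+2+5+6+1+9+4+5+7+7+6+1+1+0+7 = 155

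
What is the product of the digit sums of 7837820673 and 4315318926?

S(7837820673) = 7+8+3+7+8+2+0+6+7+3 = 51.
S(4315318926) = 4+3+1+5+3+1+8+9+2+6 = 42.
51 · 42 = 2142.

2142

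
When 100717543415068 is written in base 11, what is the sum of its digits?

48

100717543415068 in base 11 is 2A101085614208.
Digit sum: 2+10+1+0+1+0+8+5+6+1+4+2+0+8 = 48.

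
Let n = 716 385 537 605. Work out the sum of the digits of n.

56

7+1+6+3+8+5+5+3+7+6+0+5 = 56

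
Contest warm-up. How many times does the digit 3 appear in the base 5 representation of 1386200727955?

3

1386200727955 in base 5 is 140202414341243310.
The digit 3 appears 3 times.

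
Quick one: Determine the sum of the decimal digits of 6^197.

666

6^197 = 1976042702833460188874883757031359871958281228493006618034625365440337636803795088051259904355356931929688960493870971439604005743137015011037109221851136
Sum of its 154 digits: 666.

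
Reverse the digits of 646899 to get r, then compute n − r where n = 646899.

-351747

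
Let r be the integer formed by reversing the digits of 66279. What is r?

97266

Reversing 66279 gives 97266.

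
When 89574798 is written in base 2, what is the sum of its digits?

15

89574798 in base 2 is 101010101101100110110001110.
Digit sum: 1+0+1+0+1+0+1+0+1+1+0+1+1+0+0+1+1+0+1+1+0+0+0+1+1+1+0 = 15.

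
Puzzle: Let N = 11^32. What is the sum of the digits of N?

139

11^32 = 2111377674535255285545615254209921
Sum of its 34 digits: 139.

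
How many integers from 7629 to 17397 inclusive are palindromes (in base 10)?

The integers in [7629, 17397] that are palindromes (in base 10): 7667, 7777, 7887, 7997, 8008, 8118, …, 17271, 17371.
98 qualify.

98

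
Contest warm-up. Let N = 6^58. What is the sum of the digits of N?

6^58 = 1357602166130257152481187563160405662935023616
Sum of its 46 digits: 171.

171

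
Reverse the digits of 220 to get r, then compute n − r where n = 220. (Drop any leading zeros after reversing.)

198

Reverse of 220 is 22.
220 − 22 = 198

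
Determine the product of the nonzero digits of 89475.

8×9×4×7×5 = 10080

10080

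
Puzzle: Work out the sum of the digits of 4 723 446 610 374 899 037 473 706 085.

127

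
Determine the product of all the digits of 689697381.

6×8×9×6×9×7×3×8×1 = 3919104

3919104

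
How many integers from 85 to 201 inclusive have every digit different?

86

The integers in [85, 201] that have every digit different: 85, 86, 87, 89, 90, 91, …, 198, 201.
86 qualify.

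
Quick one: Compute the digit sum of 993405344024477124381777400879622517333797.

188

9+9+3+4+0+5+3+4+4+0+2+4+4+7+7+1+2+4+3+8+1+7+7+7+4+0+0+8+7+9+6+2+2+5+1+7+3+3+3+7+9+7 = 188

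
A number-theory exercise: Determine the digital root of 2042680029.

6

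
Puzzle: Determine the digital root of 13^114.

1

The digital root of n equals n mod 9 (or 9 when 9 | n), so we need 13^114 mod 9.
13^114 ≡ 1 (mod 9), so the digital root is 1.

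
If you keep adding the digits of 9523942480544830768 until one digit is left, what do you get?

1

9+5+2+3+9+4+2+4+8+0+5+4+4+8+3+0+7+6+8 = 91
9+1 = 10
1+0 = 1
(Equivalently, 9523942480544830768 mod 9 = 1.)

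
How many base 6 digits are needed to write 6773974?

9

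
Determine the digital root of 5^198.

1

The digital root of n equals n mod 9 (or 9 when 9 | n), so we need 5^198 mod 9.
5^198 ≡ 1 (mod 9), so the digital root is 1.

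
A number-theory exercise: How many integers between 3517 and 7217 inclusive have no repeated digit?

1905

The integers in [3517, 7217] that have no repeated digit: 3517, 3518, 3519, 3520, 3521, 3524, …, 7215, 7216.
1905 qualify.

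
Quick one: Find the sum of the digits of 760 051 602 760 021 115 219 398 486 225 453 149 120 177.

153

7+6+0+0+5+1+6+0+2+7+6+0+0+2+1+1+1+5+2+1+9+3+9+8+4+8+6+2+2+5+4+5+3+1+4+9+1+2+0+1+7+7 = 153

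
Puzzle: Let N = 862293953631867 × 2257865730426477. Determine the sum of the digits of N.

162

862293953631867 × 2257865730426477 = 1946943967459350073680967742559
Sum of its 31 digits: 162.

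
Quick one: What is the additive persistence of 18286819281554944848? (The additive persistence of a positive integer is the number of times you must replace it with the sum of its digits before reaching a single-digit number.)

18286819281554944848 → 105 → 6 (2 steps)

2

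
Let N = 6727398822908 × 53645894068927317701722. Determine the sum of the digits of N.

6727398822908 × 53645894068927317701722 = 360897324613148895724770334644647576
Sum of its 36 digits: 173.

173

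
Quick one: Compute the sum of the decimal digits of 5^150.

5^150 = 700649232162408535461864791644958065640130970938257885878534141944895541342930300743319094181060791015625
Sum of its 105 digits: 451.

451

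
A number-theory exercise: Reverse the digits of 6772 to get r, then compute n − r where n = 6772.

3996

Reverse of 6772 is 2776.
6772 − 2776 = 3996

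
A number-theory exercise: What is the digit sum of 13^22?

121

13^22 = 3211838877954855105157369
Sum of its 25 digits: 121.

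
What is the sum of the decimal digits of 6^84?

6^84 = 231582123678838102672736490567111386503858361810075859110326173696
Sum of its 66 digits: 279.

279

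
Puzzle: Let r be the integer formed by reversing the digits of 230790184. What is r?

481097032

Reversing 230790184 gives 481097032.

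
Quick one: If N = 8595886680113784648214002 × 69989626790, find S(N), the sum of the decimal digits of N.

129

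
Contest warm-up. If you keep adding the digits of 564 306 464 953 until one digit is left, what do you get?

1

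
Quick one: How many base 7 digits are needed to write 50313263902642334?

20

50313263902642334 in base 7 is 42616464234443424656, which has 20 digits.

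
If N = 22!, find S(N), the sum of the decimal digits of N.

72

22! = 1124000727777607680000
Sum of its 22 digits: 72.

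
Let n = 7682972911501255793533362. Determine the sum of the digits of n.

7+6+8+2+9+7+2+9+1+1+5+0+1+2+5+5+7+9+3+5+3+3+3+6+2 = 111

111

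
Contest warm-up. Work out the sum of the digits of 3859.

25

3+8+5+9 = 25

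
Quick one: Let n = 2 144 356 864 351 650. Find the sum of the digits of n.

2+1+4+4+3+5+6+8+6+4+3+5+1+6+5+0 = 63

63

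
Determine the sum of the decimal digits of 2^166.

250

2^166 = 93536104789177786765035829293842113257979682750464
Sum of its 50 digits: 250.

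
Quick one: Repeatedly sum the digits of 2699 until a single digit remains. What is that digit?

8

2+6+9+9 = 26
2+6 = 8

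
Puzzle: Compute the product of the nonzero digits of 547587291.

5×4×7×5×8×7×2×9×1 = 705600

705600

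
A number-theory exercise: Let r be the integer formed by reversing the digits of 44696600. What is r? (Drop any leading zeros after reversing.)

669644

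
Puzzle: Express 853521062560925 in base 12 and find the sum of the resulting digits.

88

853521062560925 in base 12 is 7B88A124AA5165.
Digit sum: 7+11+8+8+10+1+2+4+10+10+5+1+6+5 = 88.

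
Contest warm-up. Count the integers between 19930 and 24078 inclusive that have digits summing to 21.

234

The integers in [19930, 24078] that have digits summing to 21: 20199, 20289, 20298, 20379, 20388, 20397, …, 24069, 24078.
234 qualify.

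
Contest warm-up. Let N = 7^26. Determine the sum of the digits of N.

112

7^26 = 9387480337647754305649
Sum of its 22 digits: 112.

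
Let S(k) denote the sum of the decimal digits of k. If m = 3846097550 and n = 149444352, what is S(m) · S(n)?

1692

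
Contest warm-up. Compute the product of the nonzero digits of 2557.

2×5×5×7 = 350

350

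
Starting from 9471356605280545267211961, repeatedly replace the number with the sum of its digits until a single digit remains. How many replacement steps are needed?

9471356605280545267211961 → 105 → 6 (2 steps)

2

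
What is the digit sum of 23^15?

89

23^15 = 266635235464391245607
Sum of its 21 digits: 89.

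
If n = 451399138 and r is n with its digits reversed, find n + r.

Reverse of 451399138 is 831993154.
451399138 + 831993154 = 1283392292

1283392292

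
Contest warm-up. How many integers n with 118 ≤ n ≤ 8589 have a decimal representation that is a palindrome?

The integers in [118, 8589] that have a decimal representation that is a palindrome: 121, 131, 141, 151, 161, 171, …, 8448, 8558.
164 qualify.

164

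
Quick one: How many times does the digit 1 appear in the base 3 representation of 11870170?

6

11870170 in base 3 is 211100001210221.
The digit 1 appears 6 times.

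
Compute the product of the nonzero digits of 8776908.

8×7×7×6×9×8 = 169344

169344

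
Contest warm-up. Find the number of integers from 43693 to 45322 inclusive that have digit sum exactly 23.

118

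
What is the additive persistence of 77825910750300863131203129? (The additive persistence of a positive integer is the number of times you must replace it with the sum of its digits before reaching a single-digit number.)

3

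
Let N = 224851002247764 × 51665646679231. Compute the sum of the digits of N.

224851002247764 × 51665646679231 = 11617072437603950223294989484
Sum of its 29 digits: 126.

126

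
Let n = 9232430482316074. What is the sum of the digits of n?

9+2+3+2+4+3+0+4+8+2+3+1+6+0+7+4 = 58

58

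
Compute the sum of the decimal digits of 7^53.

220

7^53 = 616873509628062366290756156815389726793178407
Sum of its 45 digits: 220.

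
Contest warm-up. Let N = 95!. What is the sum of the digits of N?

585

95! = 10329978488239059262599702099394727095397746340117372869212250571234293987594703124871765375385424468563282236864226607350415360000000000000000000000
Sum of its 149 digits: 585.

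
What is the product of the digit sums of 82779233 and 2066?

S(82779233) = 8+2+7+7+9+2+3+3 = 41.
S(2066) = 2+0+6+6 = 14.
41 · 14 = 574.

574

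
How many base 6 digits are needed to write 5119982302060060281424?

5119982302060060281424 in base 6 is 5000311203520055141043344544, which has 28 digits.

28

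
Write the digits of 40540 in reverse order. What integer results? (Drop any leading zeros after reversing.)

4504

Reversing 40540 gives 4504.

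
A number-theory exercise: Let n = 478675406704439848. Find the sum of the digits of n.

94

4+7+8+6+7+5+4+0+6+7+0+4+4+3+9+8+4+8 = 94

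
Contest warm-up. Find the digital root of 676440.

9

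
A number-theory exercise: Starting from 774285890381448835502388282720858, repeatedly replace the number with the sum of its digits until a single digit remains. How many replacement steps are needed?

2

774285890381448835502388282720858 → 162 → 9 (2 steps)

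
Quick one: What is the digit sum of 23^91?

23^91 = 8264813874395086919257329594531027167451884343784197554704056671515227569945433396701766014604593885377242669631646484195527
Sum of its 124 digits: 590.

590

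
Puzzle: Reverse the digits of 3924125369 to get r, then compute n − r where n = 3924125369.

-5711088924

Reverse of 3924125369 is 9635214293.
3924125369 − 9635214293 = -5711088924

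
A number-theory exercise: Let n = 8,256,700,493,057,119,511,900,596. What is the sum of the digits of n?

8+2+5+6+7+0+0+4+9+3+0+5+7+1+1+9+5+1+1+9+0+0+5+9+6 = 103

103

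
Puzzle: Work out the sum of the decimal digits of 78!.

423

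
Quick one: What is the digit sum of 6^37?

6^37 = 61886548790943213277031694336
Sum of its 29 digits: 135.

135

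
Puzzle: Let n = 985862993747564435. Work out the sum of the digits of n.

9+8+5+8+6+2+9+9+3+7+4+7+5+6+4+4+3+5 = 104

104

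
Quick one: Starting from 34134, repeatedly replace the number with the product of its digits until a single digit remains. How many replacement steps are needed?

3

34134 → 144 → 16 → 6 (3 steps)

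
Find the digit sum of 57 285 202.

31

5+7+2+8+5+2+0+2 = 31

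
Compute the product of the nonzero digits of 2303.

18

2×3×3 = 18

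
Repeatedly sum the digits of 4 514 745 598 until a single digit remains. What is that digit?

4+5+1+4+7+4+5+5+9+8 = 52
5+2 = 7

7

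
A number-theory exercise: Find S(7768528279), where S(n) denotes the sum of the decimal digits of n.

7+7+6+8+5+2+8+2+7+9 = 61

61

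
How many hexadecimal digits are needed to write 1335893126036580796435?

18

1335893126036580796435 in base 16 is 486B3DC843E0890813, which has 18 digits.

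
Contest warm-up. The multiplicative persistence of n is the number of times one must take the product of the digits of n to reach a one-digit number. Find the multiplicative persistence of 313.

313 → 9 (1 step)

1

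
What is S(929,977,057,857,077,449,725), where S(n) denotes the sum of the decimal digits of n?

9+2+9+9+7+7+0+5+7+8+5+7+0+7+7+4+4+9+7+2+5 = 120

120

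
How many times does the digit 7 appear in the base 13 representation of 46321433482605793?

46321433482605793 in base 13 is B9C29158570B2A5.
The digit 7 appears 1 time.

1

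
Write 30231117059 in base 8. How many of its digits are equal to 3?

3

30231117059 in base 8 is 341172436403.
The digit 3 appears 3 times.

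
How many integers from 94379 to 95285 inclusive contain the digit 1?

253

The integers in [94379, 95285] that contain the digit 1: 94381, 94391, 94401, 94410, 94411, 94412, …, 95271, 95281.
253 qualify.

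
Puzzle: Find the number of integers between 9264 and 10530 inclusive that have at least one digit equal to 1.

667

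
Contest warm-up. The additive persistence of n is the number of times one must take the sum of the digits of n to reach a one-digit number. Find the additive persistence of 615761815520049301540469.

3

615761815520049301540469 → 92 → 11 → 2 (3 steps)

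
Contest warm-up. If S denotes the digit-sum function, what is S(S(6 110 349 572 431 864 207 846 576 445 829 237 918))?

9

First digit sum: 171.
1+7+1 = 9.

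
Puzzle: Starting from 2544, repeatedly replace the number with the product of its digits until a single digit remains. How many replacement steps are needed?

2

2544 → 160 → 0 (2 steps)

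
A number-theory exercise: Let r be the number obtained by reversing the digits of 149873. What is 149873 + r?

Reverse of 149873 is 378941.
149873 + 378941 = 528814

528814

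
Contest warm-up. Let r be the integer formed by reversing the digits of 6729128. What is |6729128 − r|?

Reverse of 6729128 is 8219276.
|6729128 − 8219276| = 1490148

1490148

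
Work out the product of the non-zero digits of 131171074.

1×3×1×1×7×1×7×4 = 588

588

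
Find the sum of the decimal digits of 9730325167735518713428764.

114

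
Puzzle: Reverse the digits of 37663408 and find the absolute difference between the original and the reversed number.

42773265

Reverse of 37663408 is 80436673.
|37663408 − 80436673| = 42773265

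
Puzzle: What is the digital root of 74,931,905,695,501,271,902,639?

7+4+9+3+1+9+0+5+6+9+5+5+0+1+2+7+1+9+0+2+6+3+9 = 103
1+0+3 = 4

4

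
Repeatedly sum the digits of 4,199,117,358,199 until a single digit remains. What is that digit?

4

4+1+9+9+1+1+7+3+5+8+1+9+9 = 67
6+7 = 13
1+3 = 4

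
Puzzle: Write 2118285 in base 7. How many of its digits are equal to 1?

2118285 in base 7 is 24001521.
The digit 1 appears 2 times.

2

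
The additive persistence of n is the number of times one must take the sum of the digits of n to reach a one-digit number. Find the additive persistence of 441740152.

441740152 → 28 → 10 → 1 (3 steps)

3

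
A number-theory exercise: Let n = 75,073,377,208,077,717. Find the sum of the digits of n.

7+5+0+7+3+3+7+7+2+0+8+0+7+7+7+1+7 = 78

78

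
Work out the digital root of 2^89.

The digital root of n equals n mod 9 (or 9 when 9 | n), so we need 2^89 mod 9.
2^89 ≡ 5 (mod 9), so the digital root is 5.

5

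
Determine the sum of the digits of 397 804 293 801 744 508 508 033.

3+9+7+8+0+4+2+9+3+8+0+1+7+4+4+5+0+8+5+0+8+0+3+3 = 101

101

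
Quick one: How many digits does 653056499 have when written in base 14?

653056499 in base 14 is 62A384CB, which has 8 digits.

8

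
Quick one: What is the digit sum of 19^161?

838

19^161 = 75740776531204712406363667150938402183299634652690083062938151323734623285359002206764024792480264186435343171197407631199767377252220581653555577130020031328803053876269310618676138008858152850304137571219
Sum of its 206 digits: 838.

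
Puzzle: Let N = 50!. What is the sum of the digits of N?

216

50! = 30414093201713378043612608166064768844377641568960512000000000000
Sum of its 65 digits: 216.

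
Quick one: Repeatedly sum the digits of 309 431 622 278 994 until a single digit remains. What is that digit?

6

3+0+9+4+3+1+6+2+2+2+7+8+9+9+4 = 69
6+9 = 15
1+5 = 6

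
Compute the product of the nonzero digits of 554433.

5×5×4×4×3×3 = 3600

3600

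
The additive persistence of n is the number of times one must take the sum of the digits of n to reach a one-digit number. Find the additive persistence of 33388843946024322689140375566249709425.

3

33388843946024322689140375566249709425 → 174 → 12 → 3 (3 steps)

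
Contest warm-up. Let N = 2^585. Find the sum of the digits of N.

764

2^585 = 126633165554229521438977290762059361297987250739820462036000284719563379254544315991201997343356439034674007770120263341747898897565056619503383631412169301973302667340133957632
Sum of its 177 digits: 764.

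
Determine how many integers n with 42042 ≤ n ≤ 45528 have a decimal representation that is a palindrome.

The integers in [42042, 45528] that have a decimal representation that is a palindrome: 42124, 42224, 42324, 42424, 42524, 42624, …, 45354, 45454.
34 qualify.

34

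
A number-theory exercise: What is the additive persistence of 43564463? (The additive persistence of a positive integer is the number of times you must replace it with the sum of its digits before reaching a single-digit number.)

2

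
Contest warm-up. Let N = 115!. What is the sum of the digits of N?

648

115! = 292509369349301569068815180481773552003419272043053514672100535242441942363589054622883930786268803187059211939585703515345785120071002251720730101703194015956992000000000000000000000000000
Sum of its 189 digits: 648.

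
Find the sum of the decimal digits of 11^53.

230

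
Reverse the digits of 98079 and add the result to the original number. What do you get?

Reverse of 98079 is 97089.
98079 + 97089 = 195168

195168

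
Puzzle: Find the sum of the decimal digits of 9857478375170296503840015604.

9+8+5+7+4+7+8+3+7+5+1+7+0+2+9+6+5+0+3+8+4+0+0+1+5+6+0+4 = 124

124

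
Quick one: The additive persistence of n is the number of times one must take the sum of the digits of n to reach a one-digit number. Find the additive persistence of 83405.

83405 → 20 → 2 (2 steps)

2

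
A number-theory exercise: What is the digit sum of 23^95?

596

23^95 = 2312833779424595518571890371063157173566902766648913627905937923013492798401100027166418903292964157477852965912389583783760471207
Sum of its 130 digits: 596.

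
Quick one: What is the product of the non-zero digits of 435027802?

13440

4×3×5×2×7×8×2 = 13440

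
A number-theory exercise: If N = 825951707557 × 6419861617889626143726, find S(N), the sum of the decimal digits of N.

825951707557 × 6419861617889626143726 = 5302495665575581372166838802337382
Sum of its 34 digits: 156.

156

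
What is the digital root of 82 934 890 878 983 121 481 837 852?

1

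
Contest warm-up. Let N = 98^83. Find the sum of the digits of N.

98^83 = 1869667085064162754409407304123377722335134721463987856365137538900327720321003440932431941284362810355263597630685143341253878091392655488455405421766780405564833792
Sum of its 166 digits: 701.

701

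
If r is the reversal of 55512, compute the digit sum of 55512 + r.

Reversal of 55512 is 21555; 55512 + 21555 = 77067.
Digit sum of 77067: 7+7+0+6+7 = 27.

27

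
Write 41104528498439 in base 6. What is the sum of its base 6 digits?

54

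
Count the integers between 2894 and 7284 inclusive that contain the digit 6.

1888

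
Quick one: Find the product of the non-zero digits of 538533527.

378000

5×3×8×5×3×3×5×2×7 = 378000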